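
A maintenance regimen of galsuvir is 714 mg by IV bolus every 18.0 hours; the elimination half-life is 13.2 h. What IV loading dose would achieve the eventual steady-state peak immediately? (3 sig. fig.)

k = ln 2 / 13.2 = 0.05251 h⁻¹
Accumulation ratio R = 1 / (1 − e^(−kτ)) = 1 / (1 − e^(−0.05251×18.0)) = 1 / (1 − 0.3886) = 1.636
Loading dose = maintenance dose × R = 714 × 1.636 ≈ 1170 mg

1170 mg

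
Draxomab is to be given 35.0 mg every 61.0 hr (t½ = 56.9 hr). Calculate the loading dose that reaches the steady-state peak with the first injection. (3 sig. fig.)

k = ln 2 / 56.9 = 0.01218 hr⁻¹
Accumulation ratio R = 1 / (1 − e^(−kτ)) = 1 / (1 − e^(−0.01218×61.0)) = 1 / (1 − 0.4756) = 1.907
Loading dose = maintenance dose × R = 35.0 × 1.907 ≈ 66.7 mg

66.7 mg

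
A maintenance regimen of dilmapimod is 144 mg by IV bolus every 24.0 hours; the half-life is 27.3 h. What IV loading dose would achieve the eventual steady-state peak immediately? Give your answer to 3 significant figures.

k = ln 2 / 27.3 = 0.02539 h⁻¹
Accumulation ratio R = 1 / (1 − e^(−kτ)) = 1 / (1 − e^(−0.02539×24.0)) = 1 / (1 − 0.5437) = 2.192
Loading dose = maintenance dose × R = 144 × 2.192 ≈ 316 mg

316 mg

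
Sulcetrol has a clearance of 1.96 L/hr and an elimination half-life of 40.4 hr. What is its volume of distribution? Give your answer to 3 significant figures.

114 L

k = ln 2 / t½ = ln 2 / 40.4 = 0.01716 hr⁻¹
V = CL / k = 1.96 / 0.01716 ≈ 114 L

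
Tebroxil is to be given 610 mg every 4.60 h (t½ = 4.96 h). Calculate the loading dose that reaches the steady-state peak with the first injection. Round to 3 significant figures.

k = ln 2 / 4.96 = 0.1397 h⁻¹
Accumulation ratio R = 1 / (1 − e^(−kτ)) = 1 / (1 − e^(−0.1397×4.60)) = 1 / (1 − 0.5258) = 2.109
Loading dose = maintenance dose × R = 610 × 2.109 ≈ 1290 mg

1290 mg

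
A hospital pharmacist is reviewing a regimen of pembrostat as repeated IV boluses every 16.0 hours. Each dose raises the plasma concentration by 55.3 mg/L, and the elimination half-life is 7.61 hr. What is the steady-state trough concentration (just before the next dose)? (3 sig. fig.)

k = ln 2 / 7.61 = 0.09108 hr⁻¹
Fraction remaining after one interval: e^(−kτ) = e^(−0.09108 × 16.0) = 0.2329
R = 1 / (1 − 0.2329) = 1.304
Css,max = 55.3 × 1.304 = 72.09 mg/L
Css,min = Css,max × e^(−kτ) = 72.09 × 0.2329 ≈ 16.8 mg/L

16.8 mg/L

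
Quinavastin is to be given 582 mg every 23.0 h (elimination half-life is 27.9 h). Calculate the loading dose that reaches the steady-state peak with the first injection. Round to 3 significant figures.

1340 mg

k = ln 2 / 27.9 = 0.02484 h⁻¹
Accumulation ratio R = 1 / (1 − e^(−kτ)) = 1 / (1 − e^(−0.02484×23.0)) = 1 / (1 − 0.5647) = 2.297
Loading dose = maintenance dose × R = 582 × 2.297 ≈ 1340 mg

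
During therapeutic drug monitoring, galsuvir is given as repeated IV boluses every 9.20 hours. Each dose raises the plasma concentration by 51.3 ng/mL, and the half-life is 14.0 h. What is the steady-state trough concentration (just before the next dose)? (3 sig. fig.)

88.9 ng/mL

k = ln 2 / 14.0 = 0.04951 h⁻¹
Fraction remaining after one interval: e^(−kτ) = e^(−0.04951 × 9.20) = 0.6341
R = 1 / (1 − 0.6341) = 2.733
Css,max = 51.3 × 2.733 = 140.2 ng/mL
Css,min = Css,max × e^(−kτ) = 140.2 × 0.6341 ≈ 88.9 ng/mL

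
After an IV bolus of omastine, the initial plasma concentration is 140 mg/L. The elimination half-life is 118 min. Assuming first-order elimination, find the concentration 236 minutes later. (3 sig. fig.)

k = ln 2 / 118 = 0.005874 min⁻¹
236 min is 2.000 half-lives, so C = 140 × (1/2)^2.000 = 140 × 0.2500 ≈ 35.0 mg/L

35.0 mg/L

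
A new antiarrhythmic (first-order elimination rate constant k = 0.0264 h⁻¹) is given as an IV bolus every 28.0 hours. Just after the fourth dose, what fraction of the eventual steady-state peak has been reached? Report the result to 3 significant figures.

f_n = 1 − e^(−nkτ) = 1 − e^(−4 × 0.02640 × 28.0) = 1 − e^(−2.957) = 1 − 0.05199 ≈ 0.948

0.948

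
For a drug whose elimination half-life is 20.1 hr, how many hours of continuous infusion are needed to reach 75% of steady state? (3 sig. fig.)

k = ln 2 / 20.1 = 0.03448 hr⁻¹
f = 1 − e^(−kt)  ⇒  t = −ln(1 − f) / k
t = −ln(1 − 0.75) / 0.03448 = 1.386 / 0.03448 ≈ 40.2 hours

40.2 hours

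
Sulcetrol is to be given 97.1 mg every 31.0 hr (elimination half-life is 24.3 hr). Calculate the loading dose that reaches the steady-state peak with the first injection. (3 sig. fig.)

165 mg

k = ln 2 / 24.3 = 0.02852 hr⁻¹
Accumulation ratio R = 1 / (1 − e^(−kτ)) = 1 / (1 − e^(−0.02852×31.0)) = 1 / (1 − 0.4130) = 1.704
Loading dose = maintenance dose × R = 97.1 × 1.704 ≈ 165 mg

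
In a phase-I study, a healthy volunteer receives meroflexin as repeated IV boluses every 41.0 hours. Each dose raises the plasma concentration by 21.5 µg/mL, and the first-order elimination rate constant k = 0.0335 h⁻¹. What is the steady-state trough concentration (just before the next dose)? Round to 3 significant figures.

Fraction remaining after one interval: e^(−kτ) = e^(−0.03350 × 41.0) = 0.2532
R = 1 / (1 − 0.2532) = 1.339
Css,max = 21.5 × 1.339 = 28.79 µg/mL
Css,min = Css,max × e^(−kτ) = 28.79 × 0.2532 ≈ 7.29 µg/mL

7.29 µg/mL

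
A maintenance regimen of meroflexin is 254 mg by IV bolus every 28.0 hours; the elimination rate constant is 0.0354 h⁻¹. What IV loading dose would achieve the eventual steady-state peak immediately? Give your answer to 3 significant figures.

Accumulation ratio R = 1 / (1 − e^(−kτ)) = 1 / (1 − e^(−0.03540×28.0)) = 1 / (1 − 0.3711) = 1.590
Loading dose = maintenance dose × R = 254 × 1.590 ≈ 404 mg

404 mg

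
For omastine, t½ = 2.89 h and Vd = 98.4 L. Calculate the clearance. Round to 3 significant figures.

k = ln 2 / t½ = ln 2 / 2.89 = 0.2398 h⁻¹
CL = k · V = 0.2398 × 98.4 ≈ 23.6 L/h

23.6 L/h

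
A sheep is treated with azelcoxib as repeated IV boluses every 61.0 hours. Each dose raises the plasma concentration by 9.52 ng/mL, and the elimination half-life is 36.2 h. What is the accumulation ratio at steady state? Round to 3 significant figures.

k = ln 2 / 36.2 = 0.01915 h⁻¹
Fraction remaining after one interval: e^(−kτ) = e^(−0.01915 × 61.0) = 0.3110
R = 1 / (1 − 0.3110) = 1 / 0.6890 ≈ 1.45

1.45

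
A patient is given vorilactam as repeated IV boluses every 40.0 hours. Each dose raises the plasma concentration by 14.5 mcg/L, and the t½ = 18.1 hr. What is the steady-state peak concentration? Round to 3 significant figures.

18.5 mcg/L

k = ln 2 / 18.1 = 0.03830 hr⁻¹
Fraction remaining after one interval: e^(−kτ) = e^(−0.03830 × 40.0) = 0.2161
R = 1 / (1 − 0.2161) = 1.276
Css,max = 14.5 × 1.276 ≈ 18.5 mcg/L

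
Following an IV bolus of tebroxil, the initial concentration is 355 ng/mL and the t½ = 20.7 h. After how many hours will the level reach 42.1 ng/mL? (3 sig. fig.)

63.7 hours

k = ln 2 / 20.7 = 0.03349 h⁻¹
C(t) = C₀ e^(−kt)  ⇒  t = ln(C₀/C) / k
t = ln(355/42.1) / 0.03349 = 2.132 / 0.03349 ≈ 63.7 hours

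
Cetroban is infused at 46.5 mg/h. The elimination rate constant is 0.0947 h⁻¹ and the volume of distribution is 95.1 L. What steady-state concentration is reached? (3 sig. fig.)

CL = k · V = 0.0947 × 95.1 = 9.006 L/h
Css = rate / CL = 46.5 / 9.006 ≈ 5.16 mg/L

5.16 mg/L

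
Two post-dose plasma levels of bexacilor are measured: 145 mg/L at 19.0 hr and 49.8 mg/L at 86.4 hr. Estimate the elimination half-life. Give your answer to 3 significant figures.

k = ln(C₁/C₂) / (t₂ − t₁) = ln(145/49.8) / (86.4 − 19.0)
  = 1.069 / 67.40 = 0.01586 hr⁻¹
t½ = ln 2 / k = ln 2 / 0.01586 ≈ 43.7 hours

43.7 hours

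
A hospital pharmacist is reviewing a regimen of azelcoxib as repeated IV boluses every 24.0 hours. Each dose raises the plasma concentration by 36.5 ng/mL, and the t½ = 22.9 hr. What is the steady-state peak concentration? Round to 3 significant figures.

k = ln 2 / 22.9 = 0.03027 hr⁻¹
Fraction remaining after one interval: e^(−kτ) = e^(−0.03027 × 24.0) = 0.4836
R = 1 / (1 − 0.4836) = 1.937
Css,max = 36.5 × 1.937 ≈ 70.7 ng/mL

70.7 ng/mL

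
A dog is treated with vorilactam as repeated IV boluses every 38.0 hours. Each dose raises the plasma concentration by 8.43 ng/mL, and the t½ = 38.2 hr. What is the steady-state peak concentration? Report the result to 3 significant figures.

16.9 ng/mL

k = ln 2 / 38.2 = 0.01815 hr⁻¹
Fraction remaining after one interval: e^(−kτ) = e^(−0.01815 × 38.0) = 0.5018
R = 1 / (1 − 0.5018) = 2.007
Css,max = 8.43 × 2.007 ≈ 16.9 ng/mL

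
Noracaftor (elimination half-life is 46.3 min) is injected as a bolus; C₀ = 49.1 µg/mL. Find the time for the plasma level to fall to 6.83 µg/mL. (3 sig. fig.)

132 minutes

k = ln 2 / 46.3 = 0.01497 min⁻¹
C(t) = C₀ e^(−kt)  ⇒  t = ln(C₀/C) / k
t = ln(49.1/6.83) / 0.01497 = 1.973 / 0.01497 ≈ 132 minutes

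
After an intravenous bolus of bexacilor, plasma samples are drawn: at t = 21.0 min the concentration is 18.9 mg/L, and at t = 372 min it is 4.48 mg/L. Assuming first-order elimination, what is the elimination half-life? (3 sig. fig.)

k = ln(C₁/C₂) / (t₂ − t₁) = ln(18.9/4.48) / (372 − 21.0)
  = 1.440 / 351.0 = 0.004101 min⁻¹
t½ = ln 2 / k = ln 2 / 0.004101 ≈ 169 minutes

169 minutes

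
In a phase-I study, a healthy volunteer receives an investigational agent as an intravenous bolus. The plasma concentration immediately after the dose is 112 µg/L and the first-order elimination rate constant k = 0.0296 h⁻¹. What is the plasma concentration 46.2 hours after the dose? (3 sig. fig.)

C(t) = C₀ e^(−kt) = 112 × e^(−0.02960 × 46.2) = 112 × e^(−1.368) = 112 × 0.2547 ≈ 28.5 µg/L

28.5 µg/L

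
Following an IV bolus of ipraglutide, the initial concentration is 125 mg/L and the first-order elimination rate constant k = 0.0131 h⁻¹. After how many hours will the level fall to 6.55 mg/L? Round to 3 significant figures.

C(t) = C₀ e^(−kt)  ⇒  t = ln(C₀/C) / k
t = ln(125/6.55) / 0.01310 = 2.949 / 0.01310 ≈ 225 hours

225 hours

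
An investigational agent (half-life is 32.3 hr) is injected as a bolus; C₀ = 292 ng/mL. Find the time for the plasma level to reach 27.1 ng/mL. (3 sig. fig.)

k = ln 2 / 32.3 = 0.02146 hr⁻¹
C(t) = C₀ e^(−kt)  ⇒  t = ln(C₀/C) / k
t = ln(292/27.1) / 0.02146 = 2.377 / 0.02146 ≈ 111 hours

111 hours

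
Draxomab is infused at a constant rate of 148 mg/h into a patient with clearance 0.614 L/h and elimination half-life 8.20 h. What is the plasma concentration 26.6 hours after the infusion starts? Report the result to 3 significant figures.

216 mg/L

Css = rate / CL = 148 / 0.614 = 241.0 mg/L
k = ln 2 / 8.20 = 0.08453 h⁻¹
C(t) = Css (1 − e^(−kt)) = 241.0 × (1 − e^(−2.249)) = 241.0 × 0.8944 ≈ 216 mg/L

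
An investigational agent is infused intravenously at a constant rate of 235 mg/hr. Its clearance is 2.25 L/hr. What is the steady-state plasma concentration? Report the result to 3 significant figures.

Css = infusion rate / CL = 235 / 2.25 ≈ 104 mg/L

104 mg/L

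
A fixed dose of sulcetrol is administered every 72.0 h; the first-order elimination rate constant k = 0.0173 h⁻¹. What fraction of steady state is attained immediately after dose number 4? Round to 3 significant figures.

0.993

f_n = 1 − e^(−nkτ) = 1 − e^(−4 × 0.01730 × 72.0) = 1 − e^(−4.982) = 1 − 0.006858 ≈ 0.993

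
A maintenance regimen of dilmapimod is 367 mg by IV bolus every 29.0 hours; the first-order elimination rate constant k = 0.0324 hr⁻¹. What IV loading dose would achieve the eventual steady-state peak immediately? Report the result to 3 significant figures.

Accumulation ratio R = 1 / (1 − e^(−kτ)) = 1 / (1 − e^(−0.03240×29.0)) = 1 / (1 − 0.3908) = 1.641
Loading dose = maintenance dose × R = 367 × 1.641 ≈ 602 mg

602 mg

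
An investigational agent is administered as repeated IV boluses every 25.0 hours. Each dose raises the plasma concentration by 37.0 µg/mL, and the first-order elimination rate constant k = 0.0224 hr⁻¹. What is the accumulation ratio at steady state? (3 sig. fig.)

Fraction remaining after one interval: e^(−kτ) = e^(−0.02240 × 25.0) = 0.5712
R = 1 / (1 − 0.5712) = 1 / 0.4288 ≈ 2.33

2.33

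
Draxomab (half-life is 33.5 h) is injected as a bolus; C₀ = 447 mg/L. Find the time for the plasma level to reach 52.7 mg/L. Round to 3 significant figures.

103 hours

k = ln 2 / 33.5 = 0.02069 h⁻¹
C(t) = C₀ e^(−kt)  ⇒  t = ln(C₀/C) / k
t = ln(447/52.7) / 0.02069 = 2.138 / 0.02069 ≈ 103 hours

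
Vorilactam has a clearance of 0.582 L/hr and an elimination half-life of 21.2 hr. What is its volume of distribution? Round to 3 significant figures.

k = ln 2 / t½ = ln 2 / 21.2 = 0.03270 hr⁻¹
V = CL / k = 0.582 / 0.03270 ≈ 17.8 L

17.8 L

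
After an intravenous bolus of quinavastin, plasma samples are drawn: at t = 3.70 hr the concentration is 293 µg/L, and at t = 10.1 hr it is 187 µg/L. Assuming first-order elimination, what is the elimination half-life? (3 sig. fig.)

9.88 hours

k = ln(C₁/C₂) / (t₂ − t₁) = ln(293/187) / (10.1 − 3.70)
  = 0.4491 / 6.400 = 0.07017 hr⁻¹
t½ = ln 2 / k = ln 2 / 0.07017 ≈ 9.88 hours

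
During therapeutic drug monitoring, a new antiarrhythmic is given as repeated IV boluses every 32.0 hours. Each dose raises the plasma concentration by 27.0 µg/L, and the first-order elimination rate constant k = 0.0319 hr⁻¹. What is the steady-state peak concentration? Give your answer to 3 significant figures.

Fraction remaining after one interval: e^(−kτ) = e^(−0.03190 × 32.0) = 0.3603
R = 1 / (1 − 0.3603) = 1.563
Css,max = 27.0 × 1.563 ≈ 42.2 µg/L

42.2 µg/L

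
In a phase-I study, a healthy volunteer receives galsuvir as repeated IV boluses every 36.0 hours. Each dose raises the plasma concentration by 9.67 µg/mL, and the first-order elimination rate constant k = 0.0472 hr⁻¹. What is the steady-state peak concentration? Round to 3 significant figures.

11.8 µg/mL

Fraction remaining after one interval: e^(−kτ) = e^(−0.04720 × 36.0) = 0.1828
R = 1 / (1 − 0.1828) = 1.224
Css,max = 9.67 × 1.224 ≈ 11.8 µg/mL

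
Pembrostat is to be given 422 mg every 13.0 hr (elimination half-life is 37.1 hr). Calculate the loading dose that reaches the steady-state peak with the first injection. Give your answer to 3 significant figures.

1960 mg

k = ln 2 / 37.1 = 0.01868 hr⁻¹
Accumulation ratio R = 1 / (1 − e^(−kτ)) = 1 / (1 − e^(−0.01868×13.0)) = 1 / (1 − 0.7844) = 4.637
Loading dose = maintenance dose × R = 422 × 4.637 ≈ 1960 mg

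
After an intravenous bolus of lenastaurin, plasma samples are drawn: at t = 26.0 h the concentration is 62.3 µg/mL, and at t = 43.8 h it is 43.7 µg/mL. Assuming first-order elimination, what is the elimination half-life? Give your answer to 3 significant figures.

34.8 hours

k = ln(C₁/C₂) / (t₂ − t₁) = ln(62.3/43.7) / (43.8 − 26.0)
  = 0.3546 / 17.80 = 0.01992 h⁻¹
t½ = ln 2 / k = ln 2 / 0.01992 ≈ 34.8 hours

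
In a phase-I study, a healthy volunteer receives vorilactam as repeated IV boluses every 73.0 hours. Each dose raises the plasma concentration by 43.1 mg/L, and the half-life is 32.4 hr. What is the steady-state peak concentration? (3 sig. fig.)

k = ln 2 / 32.4 = 0.02139 hr⁻¹
Fraction remaining after one interval: e^(−kτ) = e^(−0.02139 × 73.0) = 0.2098
R = 1 / (1 − 0.2098) = 1.265
Css,max = 43.1 × 1.265 ≈ 54.5 mg/L

54.5 mg/L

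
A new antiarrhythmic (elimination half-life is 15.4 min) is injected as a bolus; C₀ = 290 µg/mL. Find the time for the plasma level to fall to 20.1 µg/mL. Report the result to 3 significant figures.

59.3 minutes

k = ln 2 / 15.4 = 0.04501 min⁻¹
C(t) = C₀ e^(−kt)  ⇒  t = ln(C₀/C) / k
t = ln(290/20.1) / 0.04501 = 2.669 / 0.04501 ≈ 59.3 minutes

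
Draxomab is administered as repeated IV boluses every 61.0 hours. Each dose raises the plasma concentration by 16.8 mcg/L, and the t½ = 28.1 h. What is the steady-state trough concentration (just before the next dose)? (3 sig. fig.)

k = ln 2 / 28.1 = 0.02467 h⁻¹
Fraction remaining after one interval: e^(−kτ) = e^(−0.02467 × 61.0) = 0.2221
R = 1 / (1 − 0.2221) = 1.285
Css,max = 16.8 × 1.285 = 21.60 mcg/L
Css,min = Css,max × e^(−kτ) = 21.60 × 0.2221 ≈ 4.80 mcg/L

4.80 mcg/L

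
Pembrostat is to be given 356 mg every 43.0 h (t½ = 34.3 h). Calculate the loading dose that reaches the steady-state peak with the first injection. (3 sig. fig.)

k = ln 2 / 34.3 = 0.02021 h⁻¹
Accumulation ratio R = 1 / (1 − e^(−kτ)) = 1 / (1 − e^(−0.02021×43.0)) = 1 / (1 − 0.4194) = 1.722
Loading dose = maintenance dose × R = 356 × 1.722 ≈ 613 mg

613 mg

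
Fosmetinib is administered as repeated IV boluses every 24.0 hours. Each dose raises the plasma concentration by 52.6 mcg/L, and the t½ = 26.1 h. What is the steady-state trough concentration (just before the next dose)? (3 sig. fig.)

k = ln 2 / 26.1 = 0.02656 h⁻¹
Fraction remaining after one interval: e^(−kτ) = e^(−0.02656 × 24.0) = 0.5287
R = 1 / (1 − 0.5287) = 2.122
Css,max = 52.6 × 2.122 = 111.6 mcg/L
Css,min = Css,max × e^(−kτ) = 111.6 × 0.5287 ≈ 59.0 mcg/L

59.0 mcg/L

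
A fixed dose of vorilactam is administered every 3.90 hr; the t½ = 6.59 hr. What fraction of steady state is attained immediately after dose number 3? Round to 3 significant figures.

0.708

k = ln 2 / 6.59 = 0.1052 hr⁻¹
f_n = 1 − e^(−nkτ) = 1 − e^(−3 × 0.1052 × 3.90) = 1 − e^(−1.231) = 1 − 0.2921 ≈ 0.708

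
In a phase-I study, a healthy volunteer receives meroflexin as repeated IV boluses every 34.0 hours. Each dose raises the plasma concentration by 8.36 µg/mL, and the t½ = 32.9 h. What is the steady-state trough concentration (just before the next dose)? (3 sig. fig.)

k = ln 2 / 32.9 = 0.02107 h⁻¹
Fraction remaining after one interval: e^(−kτ) = e^(−0.02107 × 34.0) = 0.4885
R = 1 / (1 − 0.4885) = 1.955
Css,max = 8.36 × 1.955 = 16.35 µg/mL
Css,min = Css,max × e^(−kτ) = 16.35 × 0.4885 ≈ 7.99 µg/mL

7.99 µg/mL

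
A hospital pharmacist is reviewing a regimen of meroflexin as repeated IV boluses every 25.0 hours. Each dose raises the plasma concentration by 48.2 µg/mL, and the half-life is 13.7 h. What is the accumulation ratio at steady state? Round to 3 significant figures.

1.39

k = ln 2 / 13.7 = 0.05059 h⁻¹
Fraction remaining after one interval: e^(−kτ) = e^(−0.05059 × 25.0) = 0.2823
R = 1 / (1 − 0.2823) = 1 / 0.7177 ≈ 1.39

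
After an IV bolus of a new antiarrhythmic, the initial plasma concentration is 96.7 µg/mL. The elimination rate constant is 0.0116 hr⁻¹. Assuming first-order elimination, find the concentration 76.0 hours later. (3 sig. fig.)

C(t) = C₀ e^(−kt) = 96.7 × e^(−0.01160 × 76.0) = 96.7 × e^(−0.8816) = 96.7 × 0.4141 ≈ 40.0 µg/mL

40.0 µg/mL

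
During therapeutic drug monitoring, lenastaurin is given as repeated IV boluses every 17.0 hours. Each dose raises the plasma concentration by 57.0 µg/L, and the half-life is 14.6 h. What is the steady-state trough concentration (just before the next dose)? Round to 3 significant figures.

45.9 µg/L

k = ln 2 / 14.6 = 0.04748 h⁻¹
Fraction remaining after one interval: e^(−kτ) = e^(−0.04748 × 17.0) = 0.4462
R = 1 / (1 − 0.4462) = 1.806
Css,max = 57.0 × 1.806 = 102.9 µg/L
Css,min = Css,max × e^(−kτ) = 102.9 × 0.4462 ≈ 45.9 µg/L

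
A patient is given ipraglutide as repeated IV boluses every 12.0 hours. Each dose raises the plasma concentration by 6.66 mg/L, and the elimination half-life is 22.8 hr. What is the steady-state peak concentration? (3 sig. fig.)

k = ln 2 / 22.8 = 0.03040 hr⁻¹
Fraction remaining after one interval: e^(−kτ) = e^(−0.03040 × 12.0) = 0.6943
R = 1 / (1 − 0.6943) = 3.271
Css,max = 6.66 × 3.271 ≈ 21.8 mg/L

21.8 mg/L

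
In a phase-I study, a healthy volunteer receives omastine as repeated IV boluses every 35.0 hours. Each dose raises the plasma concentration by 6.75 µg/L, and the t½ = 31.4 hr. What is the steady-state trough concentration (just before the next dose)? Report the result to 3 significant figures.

5.79 µg/L

k = ln 2 / 31.4 = 0.02207 hr⁻¹
Fraction remaining after one interval: e^(−kτ) = e^(−0.02207 × 35.0) = 0.4618
R = 1 / (1 − 0.4618) = 1.858
Css,max = 6.75 × 1.858 = 12.54 µg/L
Css,min = Css,max × e^(−kτ) = 12.54 × 0.4618 ≈ 5.79 µg/L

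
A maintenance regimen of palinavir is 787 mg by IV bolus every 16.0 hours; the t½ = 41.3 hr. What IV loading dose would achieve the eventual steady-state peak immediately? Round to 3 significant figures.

3340 mg

k = ln 2 / 41.3 = 0.01678 hr⁻¹
Accumulation ratio R = 1 / (1 − e^(−kτ)) = 1 / (1 − e^(−0.01678×16.0)) = 1 / (1 − 0.7645) = 4.246
Loading dose = maintenance dose × R = 787 × 4.246 ≈ 3340 mg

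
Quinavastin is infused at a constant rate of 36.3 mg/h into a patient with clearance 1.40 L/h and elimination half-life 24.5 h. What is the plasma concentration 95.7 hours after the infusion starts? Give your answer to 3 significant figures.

24.2 mg/L

Css = rate / CL = 36.3 / 1.40 = 25.93 mg/L
k = ln 2 / 24.5 = 0.02829 h⁻¹
C(t) = Css (1 − e^(−kt)) = 25.93 × (1 − e^(−2.708)) = 25.93 × 0.9333 ≈ 24.2 mg/L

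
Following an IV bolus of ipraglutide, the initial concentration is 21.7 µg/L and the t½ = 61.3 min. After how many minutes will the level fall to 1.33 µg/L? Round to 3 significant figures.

247 minutes

k = ln 2 / 61.3 = 0.01131 min⁻¹
C(t) = C₀ e^(−kt)  ⇒  t = ln(C₀/C) / k
t = ln(21.7/1.33) / 0.01131 = 2.792 / 0.01131 ≈ 247 minutes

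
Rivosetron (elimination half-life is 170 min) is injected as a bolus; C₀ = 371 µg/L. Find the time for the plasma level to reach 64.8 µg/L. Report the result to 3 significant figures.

428 minutes

k = ln 2 / 170 = 0.004077 min⁻¹
C(t) = C₀ e^(−kt)  ⇒  t = ln(C₀/C) / k
t = ln(371/64.8) / 0.004077 = 1.745 / 0.004077 ≈ 428 minutes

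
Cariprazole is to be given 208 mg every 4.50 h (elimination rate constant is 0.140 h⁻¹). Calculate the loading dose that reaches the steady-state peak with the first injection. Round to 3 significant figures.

445 mg

Accumulation ratio R = 1 / (1 − e^(−kτ)) = 1 / (1 − e^(−0.1400×4.50)) = 1 / (1 − 0.5326) = 2.139
Loading dose = maintenance dose × R = 208 × 2.139 ≈ 445 mg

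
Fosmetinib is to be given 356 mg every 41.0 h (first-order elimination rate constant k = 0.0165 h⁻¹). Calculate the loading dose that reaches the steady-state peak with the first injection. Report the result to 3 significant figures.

Accumulation ratio R = 1 / (1 − e^(−kτ)) = 1 / (1 − e^(−0.01650×41.0)) = 1 / (1 − 0.5084) = 2.034
Loading dose = maintenance dose × R = 356 × 2.034 ≈ 724 mg

724 mg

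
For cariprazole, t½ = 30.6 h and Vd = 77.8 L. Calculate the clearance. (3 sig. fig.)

k = ln 2 / t½ = ln 2 / 30.6 = 0.02265 h⁻¹
CL = k · V = 0.02265 × 77.8 ≈ 1.76 L/h

1.76 L/h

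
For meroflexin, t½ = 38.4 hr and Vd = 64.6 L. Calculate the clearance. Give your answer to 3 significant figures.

1.17 L/hr

k = ln 2 / t½ = ln 2 / 38.4 = 0.01805 hr⁻¹
CL = k · V = 0.01805 × 64.6 ≈ 1.17 L/hr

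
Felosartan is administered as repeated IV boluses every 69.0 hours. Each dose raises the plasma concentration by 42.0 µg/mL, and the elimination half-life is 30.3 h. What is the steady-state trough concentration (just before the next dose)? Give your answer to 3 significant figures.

10.9 µg/mL

k = ln 2 / 30.3 = 0.02288 h⁻¹
Fraction remaining after one interval: e^(−kτ) = e^(−0.02288 × 69.0) = 0.2063
R = 1 / (1 − 0.2063) = 1.260
Css,max = 42.0 × 1.260 = 52.92 µg/mL
Css,min = Css,max × e^(−kτ) = 52.92 × 0.2063 ≈ 10.9 µg/mL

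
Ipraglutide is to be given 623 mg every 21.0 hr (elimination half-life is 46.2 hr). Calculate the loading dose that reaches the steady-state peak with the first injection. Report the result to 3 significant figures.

k = ln 2 / 46.2 = 0.01500 hr⁻¹
Accumulation ratio R = 1 / (1 − e^(−kτ)) = 1 / (1 − e^(−0.01500×21.0)) = 1 / (1 − 0.7297) = 3.700
Loading dose = maintenance dose × R = 623 × 3.700 ≈ 2310 mg

2310 mg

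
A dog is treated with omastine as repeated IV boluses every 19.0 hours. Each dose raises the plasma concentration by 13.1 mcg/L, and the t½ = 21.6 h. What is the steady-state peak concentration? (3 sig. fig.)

28.7 mcg/L

k = ln 2 / 21.6 = 0.03209 h⁻¹
Fraction remaining after one interval: e^(−kτ) = e^(−0.03209 × 19.0) = 0.5435
R = 1 / (1 − 0.5435) = 2.191
Css,max = 13.1 × 2.191 ≈ 28.7 mcg/L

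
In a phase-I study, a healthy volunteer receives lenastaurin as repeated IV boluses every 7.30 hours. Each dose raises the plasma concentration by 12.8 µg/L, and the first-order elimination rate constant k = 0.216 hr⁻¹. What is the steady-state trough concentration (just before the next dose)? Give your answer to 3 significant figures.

Fraction remaining after one interval: e^(−kτ) = e^(−0.2160 × 7.30) = 0.2066
R = 1 / (1 − 0.2066) = 1.260
Css,max = 12.8 × 1.260 = 16.13 µg/L
Css,min = Css,max × e^(−kτ) = 16.13 × 0.2066 ≈ 3.33 µg/L

3.33 µg/L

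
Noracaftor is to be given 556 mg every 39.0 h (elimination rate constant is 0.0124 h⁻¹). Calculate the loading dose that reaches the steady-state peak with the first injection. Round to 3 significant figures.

Accumulation ratio R = 1 / (1 − e^(−kτ)) = 1 / (1 − e^(−0.01240×39.0)) = 1 / (1 − 0.6166) = 2.608
Loading dose = maintenance dose × R = 556 × 2.608 ≈ 1450 mg

1450 mg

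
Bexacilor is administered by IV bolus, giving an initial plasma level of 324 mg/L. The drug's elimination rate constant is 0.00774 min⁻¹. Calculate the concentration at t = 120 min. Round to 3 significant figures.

128 mg/L

C(t) = C₀ e^(−kt) = 324 × e^(−0.007740 × 120) = 324 × e^(−0.9288) = 324 × 0.3950 ≈ 128 mg/L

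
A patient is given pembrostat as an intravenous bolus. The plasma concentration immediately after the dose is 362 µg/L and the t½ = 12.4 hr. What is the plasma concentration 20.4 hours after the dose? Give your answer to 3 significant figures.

116 µg/L

k = ln 2 / 12.4 = 0.05590 hr⁻¹
C(t) = C₀ e^(−kt) = 362 × e^(−0.05590 × 20.4) = 362 × e^(−1.140) = 362 × 0.3197 ≈ 116 µg/L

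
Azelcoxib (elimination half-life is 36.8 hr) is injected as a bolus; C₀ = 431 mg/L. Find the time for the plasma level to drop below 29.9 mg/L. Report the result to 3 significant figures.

142 hours

k = ln 2 / 36.8 = 0.01884 hr⁻¹
C(t) = C₀ e^(−kt)  ⇒  t = ln(C₀/C) / k
t = ln(431/29.9) / 0.01884 = 2.668 / 0.01884 ≈ 142 hours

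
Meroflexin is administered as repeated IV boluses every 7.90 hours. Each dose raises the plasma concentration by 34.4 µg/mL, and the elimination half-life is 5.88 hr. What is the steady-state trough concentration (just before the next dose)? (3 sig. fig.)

22.4 µg/mL

k = ln 2 / 5.88 = 0.1179 hr⁻¹
Fraction remaining after one interval: e^(−kτ) = e^(−0.1179 × 7.90) = 0.3941
R = 1 / (1 − 0.3941) = 1.650
Css,max = 34.4 × 1.650 = 56.77 µg/mL
Css,min = Css,max × e^(−kτ) = 56.77 × 0.3941 ≈ 22.4 µg/mL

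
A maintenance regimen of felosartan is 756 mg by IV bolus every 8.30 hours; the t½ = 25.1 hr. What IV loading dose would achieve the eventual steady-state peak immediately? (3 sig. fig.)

3690 mg

k = ln 2 / 25.1 = 0.02762 hr⁻¹
Accumulation ratio R = 1 / (1 − e^(−kτ)) = 1 / (1 − e^(−0.02762×8.30)) = 1 / (1 − 0.7952) = 4.882
Loading dose = maintenance dose × R = 756 × 4.882 ≈ 3690 mg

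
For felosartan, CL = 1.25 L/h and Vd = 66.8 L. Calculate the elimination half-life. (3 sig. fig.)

k = CL / V = 1.25 / 66.8 = 0.01871 h⁻¹
t½ = ln 2 / k = ln 2 / 0.01871 ≈ 37.0 hours

37.0 hours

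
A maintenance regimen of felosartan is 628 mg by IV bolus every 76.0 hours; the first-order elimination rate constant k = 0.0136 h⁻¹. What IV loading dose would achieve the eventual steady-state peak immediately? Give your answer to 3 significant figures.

Accumulation ratio R = 1 / (1 − e^(−kτ)) = 1 / (1 − e^(−0.01360×76.0)) = 1 / (1 − 0.3557) = 1.552
Loading dose = maintenance dose × R = 628 × 1.552 ≈ 975 mg

975 mg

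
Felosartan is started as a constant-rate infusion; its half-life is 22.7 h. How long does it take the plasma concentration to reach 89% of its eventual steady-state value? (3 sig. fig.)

k = ln 2 / 22.7 = 0.03054 h⁻¹
f = 1 − e^(−kt)  ⇒  t = −ln(1 − f) / k
t = −ln(1 − 0.89) / 0.03054 = 2.207 / 0.03054 ≈ 72.3 hours

72.3 hours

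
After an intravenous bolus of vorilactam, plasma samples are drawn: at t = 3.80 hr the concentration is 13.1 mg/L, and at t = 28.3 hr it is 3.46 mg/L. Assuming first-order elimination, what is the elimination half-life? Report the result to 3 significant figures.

k = ln(C₁/C₂) / (t₂ − t₁) = ln(13.1/3.46) / (28.3 − 3.80)
  = 1.331 / 24.50 = 0.05434 hr⁻¹
t½ = ln 2 / k = ln 2 / 0.05434 ≈ 12.8 hours

12.8 hours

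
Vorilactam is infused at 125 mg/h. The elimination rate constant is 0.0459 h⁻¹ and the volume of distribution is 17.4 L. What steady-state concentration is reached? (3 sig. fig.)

157 mg/L

CL = k · V = 0.0459 × 17.4 = 0.7987 L/h
Css = rate / CL = 125 / 0.7987 ≈ 157 mg/L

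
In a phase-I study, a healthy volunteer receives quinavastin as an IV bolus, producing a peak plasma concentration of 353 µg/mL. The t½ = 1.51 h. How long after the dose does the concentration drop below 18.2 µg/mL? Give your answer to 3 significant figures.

6.46 hours

k = ln 2 / 1.51 = 0.4590 h⁻¹
C(t) = C₀ e^(−kt)  ⇒  t = ln(C₀/C) / k
t = ln(353/18.2) / 0.4590 = 2.965 / 0.4590 ≈ 6.46 hours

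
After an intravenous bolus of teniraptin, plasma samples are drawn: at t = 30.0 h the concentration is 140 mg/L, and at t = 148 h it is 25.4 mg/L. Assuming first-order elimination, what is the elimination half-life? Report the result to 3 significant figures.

k = ln(C₁/C₂) / (t₂ − t₁) = ln(140/25.4) / (148 − 30.0)
  = 1.707 / 118.0 = 0.01447 h⁻¹
t½ = ln 2 / k = ln 2 / 0.01447 ≈ 47.9 hours

47.9 hours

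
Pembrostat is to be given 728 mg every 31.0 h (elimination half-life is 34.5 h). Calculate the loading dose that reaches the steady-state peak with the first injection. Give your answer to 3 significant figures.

1570 mg

k = ln 2 / 34.5 = 0.02009 h⁻¹
Accumulation ratio R = 1 / (1 − e^(−kτ)) = 1 / (1 − e^(−0.02009×31.0)) = 1 / (1 − 0.5364) = 2.157
Loading dose = maintenance dose × R = 728 × 2.157 ≈ 1570 mg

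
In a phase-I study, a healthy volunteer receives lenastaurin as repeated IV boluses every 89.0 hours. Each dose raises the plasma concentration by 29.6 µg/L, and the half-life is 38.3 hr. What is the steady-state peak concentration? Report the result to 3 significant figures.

37.0 µg/L

k = ln 2 / 38.3 = 0.01810 hr⁻¹
Fraction remaining after one interval: e^(−kτ) = e^(−0.01810 × 89.0) = 0.1997
R = 1 / (1 − 0.1997) = 1.250
Css,max = 29.6 × 1.250 ≈ 37.0 µg/L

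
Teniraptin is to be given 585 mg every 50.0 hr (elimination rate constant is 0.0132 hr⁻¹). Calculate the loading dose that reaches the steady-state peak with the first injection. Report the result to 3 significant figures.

Accumulation ratio R = 1 / (1 − e^(−kτ)) = 1 / (1 − e^(−0.01320×50.0)) = 1 / (1 − 0.5169) = 2.070
Loading dose = maintenance dose × R = 585 × 2.070 ≈ 1210 mg

1210 mg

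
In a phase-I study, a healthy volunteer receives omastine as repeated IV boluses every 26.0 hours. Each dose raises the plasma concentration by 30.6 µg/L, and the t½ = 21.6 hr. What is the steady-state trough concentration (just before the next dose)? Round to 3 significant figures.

23.5 µg/L

k = ln 2 / 21.6 = 0.03209 hr⁻¹
Fraction remaining after one interval: e^(−kτ) = e^(−0.03209 × 26.0) = 0.4342
R = 1 / (1 − 0.4342) = 1.767
Css,max = 30.6 × 1.767 = 54.08 µg/L
Css,min = Css,max × e^(−kτ) = 54.08 × 0.4342 ≈ 23.5 µg/L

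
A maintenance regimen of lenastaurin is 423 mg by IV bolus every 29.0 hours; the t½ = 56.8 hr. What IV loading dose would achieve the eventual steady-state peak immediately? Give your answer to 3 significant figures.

1420 mg

k = ln 2 / 56.8 = 0.01220 hr⁻¹
Accumulation ratio R = 1 / (1 − e^(−kτ)) = 1 / (1 − e^(−0.01220×29.0)) = 1 / (1 − 0.7019) = 3.355
Loading dose = maintenance dose × R = 423 × 3.355 ≈ 1420 mg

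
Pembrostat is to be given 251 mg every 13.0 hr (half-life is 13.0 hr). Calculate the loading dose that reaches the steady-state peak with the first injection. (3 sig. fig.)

k = ln 2 / 13.0 = 0.05332 hr⁻¹
Accumulation ratio R = 1 / (1 − e^(−kτ)) = 1 / (1 − e^(−0.05332×13.0)) = 1 / (1 − 0.5000) = 2.000
Loading dose = maintenance dose × R = 251 × 2.000 ≈ 502 mg

502 mg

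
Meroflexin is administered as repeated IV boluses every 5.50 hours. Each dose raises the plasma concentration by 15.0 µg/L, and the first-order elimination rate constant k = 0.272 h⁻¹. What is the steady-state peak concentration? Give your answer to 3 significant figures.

19.3 µg/L

Fraction remaining after one interval: e^(−kτ) = e^(−0.2720 × 5.50) = 0.2240
R = 1 / (1 − 0.2240) = 1.289
Css,max = 15.0 × 1.289 ≈ 19.3 µg/L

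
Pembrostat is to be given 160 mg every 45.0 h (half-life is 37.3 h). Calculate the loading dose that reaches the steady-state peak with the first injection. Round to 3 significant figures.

282 mg

k = ln 2 / 37.3 = 0.01858 h⁻¹
Accumulation ratio R = 1 / (1 − e^(−kτ)) = 1 / (1 − e^(−0.01858×45.0)) = 1 / (1 − 0.4333) = 1.765
Loading dose = maintenance dose × R = 160 × 1.765 ≈ 282 mg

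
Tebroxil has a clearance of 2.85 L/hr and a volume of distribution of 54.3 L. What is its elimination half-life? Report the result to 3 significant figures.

k = CL / V = 2.85 / 54.3 = 0.05249 hr⁻¹
t½ = ln 2 / k = ln 2 / 0.05249 ≈ 13.2 hours

13.2 hours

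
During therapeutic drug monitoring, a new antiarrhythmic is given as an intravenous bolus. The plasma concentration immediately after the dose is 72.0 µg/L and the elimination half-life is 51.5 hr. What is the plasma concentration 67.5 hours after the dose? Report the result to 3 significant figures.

k = ln 2 / 51.5 = 0.01346 hr⁻¹
C(t) = C₀ e^(−kt) = 72.0 × e^(−0.01346 × 67.5) = 72.0 × e^(−0.9085) = 72.0 × 0.4031 ≈ 29.0 µg/L

29.0 µg/L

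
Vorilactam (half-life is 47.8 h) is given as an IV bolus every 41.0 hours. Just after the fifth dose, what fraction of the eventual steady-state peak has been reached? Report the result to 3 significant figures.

k = ln 2 / 47.8 = 0.01450 h⁻¹
f_n = 1 − e^(−nkτ) = 1 − e^(−5 × 0.01450 × 41.0) = 1 − e^(−2.973) = 1 − 0.05116 ≈ 0.949

0.949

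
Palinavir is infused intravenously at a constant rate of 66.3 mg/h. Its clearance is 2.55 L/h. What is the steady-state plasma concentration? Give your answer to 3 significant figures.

Css = infusion rate / CL = 66.3 / 2.55 ≈ 26.0 µg/mL

26.0 µg/mL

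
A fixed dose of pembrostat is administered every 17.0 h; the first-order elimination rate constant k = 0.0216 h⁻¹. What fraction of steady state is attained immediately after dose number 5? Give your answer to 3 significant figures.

0.841

f_n = 1 − e^(−nkτ) = 1 − e^(−5 × 0.02160 × 17.0) = 1 − e^(−1.836) = 1 − 0.1595 ≈ 0.841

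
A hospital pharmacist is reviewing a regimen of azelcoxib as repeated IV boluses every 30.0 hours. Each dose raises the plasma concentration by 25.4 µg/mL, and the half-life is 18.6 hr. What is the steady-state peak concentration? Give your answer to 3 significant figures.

k = ln 2 / 18.6 = 0.03727 hr⁻¹
Fraction remaining after one interval: e^(−kτ) = e^(−0.03727 × 30.0) = 0.3269
R = 1 / (1 − 0.3269) = 1.486
Css,max = 25.4 × 1.486 ≈ 37.7 µg/mL

37.7 µg/mL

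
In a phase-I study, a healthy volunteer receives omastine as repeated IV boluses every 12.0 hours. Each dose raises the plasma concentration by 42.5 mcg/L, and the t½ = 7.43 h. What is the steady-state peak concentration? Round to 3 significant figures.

k = ln 2 / 7.43 = 0.09329 h⁻¹
Fraction remaining after one interval: e^(−kτ) = e^(−0.09329 × 12.0) = 0.3264
R = 1 / (1 − 0.3264) = 1.485
Css,max = 42.5 × 1.485 ≈ 63.1 mcg/L

63.1 mcg/L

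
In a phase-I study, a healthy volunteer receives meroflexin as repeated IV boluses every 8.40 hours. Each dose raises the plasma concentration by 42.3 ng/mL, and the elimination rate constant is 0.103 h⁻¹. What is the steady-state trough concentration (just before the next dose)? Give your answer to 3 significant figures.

30.8 ng/mL

Fraction remaining after one interval: e^(−kτ) = e^(−0.1030 × 8.40) = 0.4210
R = 1 / (1 − 0.4210) = 1.727
Css,max = 42.3 × 1.727 = 73.05 ng/mL
Css,min = Css,max × e^(−kτ) = 73.05 × 0.4210 ≈ 30.8 ng/mL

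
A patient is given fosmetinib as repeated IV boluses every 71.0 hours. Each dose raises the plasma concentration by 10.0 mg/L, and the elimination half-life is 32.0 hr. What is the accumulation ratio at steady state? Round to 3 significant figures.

1.27

k = ln 2 / 32.0 = 0.02166 hr⁻¹
Fraction remaining after one interval: e^(−kτ) = e^(−0.02166 × 71.0) = 0.2148
R = 1 / (1 − 0.2148) = 1 / 0.7852 ≈ 1.27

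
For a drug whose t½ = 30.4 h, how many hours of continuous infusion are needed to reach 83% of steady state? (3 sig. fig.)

k = ln 2 / 30.4 = 0.02280 h⁻¹
f = 1 − e^(−kt)  ⇒  t = −ln(1 − f) / k
t = −ln(1 − 0.83) / 0.02280 = 1.772 / 0.02280 ≈ 77.7 hours

77.7 hours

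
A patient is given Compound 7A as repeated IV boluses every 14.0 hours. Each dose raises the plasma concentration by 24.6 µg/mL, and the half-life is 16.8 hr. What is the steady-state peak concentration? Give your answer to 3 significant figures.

56.1 µg/mL

k = ln 2 / 16.8 = 0.04126 hr⁻¹
Fraction remaining after one interval: e^(−kτ) = e^(−0.04126 × 14.0) = 0.5612
R = 1 / (1 − 0.5612) = 2.279
Css,max = 24.6 × 2.279 ≈ 56.1 µg/mL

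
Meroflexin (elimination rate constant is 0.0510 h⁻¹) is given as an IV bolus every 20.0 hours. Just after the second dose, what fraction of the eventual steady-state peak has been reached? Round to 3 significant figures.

0.870

f_n = 1 − e^(−nkτ) = 1 − e^(−2 × 0.05100 × 20.0) = 1 − e^(−2.040) = 1 − 0.1300 ≈ 0.870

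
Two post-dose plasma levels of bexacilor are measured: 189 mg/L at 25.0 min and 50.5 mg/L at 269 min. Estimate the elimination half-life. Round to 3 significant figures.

128 minutes

k = ln(C₁/C₂) / (t₂ − t₁) = ln(189/50.5) / (269 − 25.0)
  = 1.320 / 244.0 = 0.005409 min⁻¹
t½ = ln 2 / k = ln 2 / 0.005409 ≈ 128 minutes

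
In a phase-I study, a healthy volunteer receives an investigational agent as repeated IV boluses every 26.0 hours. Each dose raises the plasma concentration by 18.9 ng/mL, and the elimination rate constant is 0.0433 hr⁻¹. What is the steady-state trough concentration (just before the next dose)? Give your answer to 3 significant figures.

Fraction remaining after one interval: e^(−kτ) = e^(−0.04330 × 26.0) = 0.3244
R = 1 / (1 − 0.3244) = 1.480
Css,max = 18.9 × 1.480 = 27.97 ng/mL
Css,min = Css,max × e^(−kτ) = 27.97 × 0.3244 ≈ 9.07 ng/mL

9.07 ng/mL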